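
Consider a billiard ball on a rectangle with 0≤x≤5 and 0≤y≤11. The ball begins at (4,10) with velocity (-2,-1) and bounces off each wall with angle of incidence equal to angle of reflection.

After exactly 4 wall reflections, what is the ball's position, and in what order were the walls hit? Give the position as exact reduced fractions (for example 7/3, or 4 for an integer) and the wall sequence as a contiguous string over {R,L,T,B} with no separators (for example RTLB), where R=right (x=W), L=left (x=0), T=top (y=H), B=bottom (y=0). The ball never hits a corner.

Final position: (5,1/2)
Wall sequence: LRLR

1. t=2 → L at (0,8); v=(2,-1)
2. t=5/2 → R at (5,11/2); v=(-2,-1)
3. t=5/2 → L at (0,3); v=(2,-1)
4. t=5/2 → R at (5,1/2); v=(-2,-1)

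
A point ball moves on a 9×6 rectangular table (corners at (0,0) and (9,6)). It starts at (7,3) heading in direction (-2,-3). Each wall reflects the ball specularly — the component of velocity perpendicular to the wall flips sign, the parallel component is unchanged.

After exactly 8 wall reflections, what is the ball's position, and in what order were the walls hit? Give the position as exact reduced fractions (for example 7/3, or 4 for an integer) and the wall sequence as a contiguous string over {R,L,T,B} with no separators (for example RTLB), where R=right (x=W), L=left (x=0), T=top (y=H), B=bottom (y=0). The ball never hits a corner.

Final position: (3,6)
Wall sequence: BTLBTRBT

1. t=1 → B at (5,0); v=(-2,3)
2. t=2 → T at (1,6); v=(-2,-3)
3. t=1/2 → L at (0,9/2); v=(2,-3)
4. t=3/2 → B at (3,0); v=(2,3)
5. t=2 → T at (7,6); v=(2,-3)
6. t=1 → R at (9,3); v=(-2,-3)
7. t=1 → B at (7,0); v=(-2,3)
8. t=2 → T at (3,6); v=(-2,-3)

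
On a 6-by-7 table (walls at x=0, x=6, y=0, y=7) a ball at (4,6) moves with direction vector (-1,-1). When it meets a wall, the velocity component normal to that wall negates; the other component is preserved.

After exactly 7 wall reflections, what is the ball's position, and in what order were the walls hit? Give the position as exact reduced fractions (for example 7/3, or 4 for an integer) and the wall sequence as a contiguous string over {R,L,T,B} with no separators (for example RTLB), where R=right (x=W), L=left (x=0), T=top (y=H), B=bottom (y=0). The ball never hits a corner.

1. t=4 → L at (0,2); v=(1,-1)
2. t=2 → B at (2,0); v=(1,1)
3. t=4 → R at (6,4); v=(-1,1)
4. t=3 → T at (3,7); v=(-1,-1)
5. t=3 → L at (0,4); v=(1,-1)
6. t=4 → B at (4,0); v=(1,1)
7. t=2 → R at (6,2); v=(-1,1)

Final position: (6,2)
Wall sequence: LBRTLBR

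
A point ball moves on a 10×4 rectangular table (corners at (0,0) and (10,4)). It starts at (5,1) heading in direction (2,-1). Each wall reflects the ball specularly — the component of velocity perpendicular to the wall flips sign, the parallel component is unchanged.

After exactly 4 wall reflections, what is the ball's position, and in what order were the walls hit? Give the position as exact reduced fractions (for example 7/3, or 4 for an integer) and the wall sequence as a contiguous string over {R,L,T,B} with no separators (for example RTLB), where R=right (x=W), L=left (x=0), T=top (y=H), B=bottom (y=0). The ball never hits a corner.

1. t=1 → B at (7,0); v=(2,1)
2. t=3/2 → R at (10,3/2); v=(-2,1)
3. t=5/2 → T at (5,4); v=(-2,-1)
4. t=5/2 → L at (0,3/2); v=(2,-1)

Final position: (0,3/2)
Wall sequence: BRTL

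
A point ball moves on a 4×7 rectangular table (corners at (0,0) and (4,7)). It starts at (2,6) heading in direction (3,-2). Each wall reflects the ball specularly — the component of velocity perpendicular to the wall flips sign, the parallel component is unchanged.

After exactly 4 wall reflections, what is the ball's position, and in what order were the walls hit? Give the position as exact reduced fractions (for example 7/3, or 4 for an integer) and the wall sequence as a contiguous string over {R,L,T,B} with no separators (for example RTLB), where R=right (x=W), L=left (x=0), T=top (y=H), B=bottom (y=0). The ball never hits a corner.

1. t=2/3 → R at (4,14/3); v=(-3,-2)
2. t=4/3 → L at (0,2); v=(3,-2)
3. t=1 → B at (3,0); v=(3,2)
4. t=1/3 → R at (4,2/3); v=(-3,2)

Final position: (4,2/3)
Wall sequence: RLBR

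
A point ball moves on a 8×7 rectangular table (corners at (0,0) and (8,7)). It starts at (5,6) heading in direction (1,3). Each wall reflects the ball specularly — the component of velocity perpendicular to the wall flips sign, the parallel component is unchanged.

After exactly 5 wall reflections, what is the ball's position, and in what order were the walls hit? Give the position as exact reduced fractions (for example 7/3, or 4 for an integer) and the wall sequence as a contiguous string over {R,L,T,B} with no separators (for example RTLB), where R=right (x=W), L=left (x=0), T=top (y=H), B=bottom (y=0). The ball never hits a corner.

Final position: (11/3,0)
Wall sequence: TBRTB

1. t=1/3 → T at (16/3,7); v=(1,-3)
2. t=7/3 → B at (23/3,0); v=(1,3)
3. t=1/3 → R at (8,1); v=(-1,3)
4. t=2 → T at (6,7); v=(-1,-3)
5. t=7/3 → B at (11/3,0); v=(-1,3)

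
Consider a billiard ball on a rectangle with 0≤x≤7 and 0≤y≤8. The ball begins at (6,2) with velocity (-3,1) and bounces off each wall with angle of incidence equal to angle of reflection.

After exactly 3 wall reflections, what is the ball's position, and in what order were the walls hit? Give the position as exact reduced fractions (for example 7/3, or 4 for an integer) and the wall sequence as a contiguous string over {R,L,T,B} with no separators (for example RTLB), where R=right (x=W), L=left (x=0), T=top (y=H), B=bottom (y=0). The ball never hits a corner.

Final position: (2,8)
Wall sequence: LRT

1. t=2 → L at (0,4); v=(3,1)
2. t=7/3 → R at (7,19/3); v=(-3,1)
3. t=5/3 → T at (2,8); v=(-3,-1)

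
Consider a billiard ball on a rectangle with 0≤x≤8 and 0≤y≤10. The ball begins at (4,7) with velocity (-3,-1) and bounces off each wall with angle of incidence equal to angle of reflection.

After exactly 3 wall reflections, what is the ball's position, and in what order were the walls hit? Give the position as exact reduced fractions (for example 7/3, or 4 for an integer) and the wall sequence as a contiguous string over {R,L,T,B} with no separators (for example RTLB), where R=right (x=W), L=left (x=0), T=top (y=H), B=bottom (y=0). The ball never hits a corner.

1. t=4/3 → L at (0,17/3); v=(3,-1)
2. t=8/3 → R at (8,3); v=(-3,-1)
3. t=8/3 → L at (0,1/3); v=(3,-1)

Final position: (0,1/3)
Wall sequence: LRL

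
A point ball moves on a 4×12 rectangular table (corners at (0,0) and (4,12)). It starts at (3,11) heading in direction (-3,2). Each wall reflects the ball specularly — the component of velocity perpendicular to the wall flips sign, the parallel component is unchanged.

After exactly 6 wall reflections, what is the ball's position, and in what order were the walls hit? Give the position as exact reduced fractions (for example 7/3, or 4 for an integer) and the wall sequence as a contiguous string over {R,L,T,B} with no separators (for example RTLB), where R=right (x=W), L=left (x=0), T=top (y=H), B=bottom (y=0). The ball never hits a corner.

1. t=1/2 → T at (3/2,12); v=(-3,-2)
2. t=1/2 → L at (0,11); v=(3,-2)
3. t=4/3 → R at (4,25/3); v=(-3,-2)
4. t=4/3 → L at (0,17/3); v=(3,-2)
5. t=4/3 → R at (4,3); v=(-3,-2)
6. t=4/3 → L at (0,1/3); v=(3,-2)

Final position: (0,1/3)
Wall sequence: TLRLRL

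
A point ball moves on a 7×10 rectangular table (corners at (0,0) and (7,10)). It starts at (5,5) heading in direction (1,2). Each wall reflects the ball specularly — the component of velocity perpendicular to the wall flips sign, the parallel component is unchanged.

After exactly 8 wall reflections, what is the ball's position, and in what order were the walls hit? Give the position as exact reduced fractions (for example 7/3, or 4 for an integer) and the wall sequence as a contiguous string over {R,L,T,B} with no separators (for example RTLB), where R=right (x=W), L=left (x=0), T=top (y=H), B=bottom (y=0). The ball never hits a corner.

Final position: (1/2,10)
Wall sequence: RTBLTRBT

1. t=2 → R at (7,9); v=(-1,2)
2. t=1/2 → T at (13/2,10); v=(-1,-2)
3. t=5 → B at (3/2,0); v=(-1,2)
4. t=3/2 → L at (0,3); v=(1,2)
5. t=7/2 → T at (7/2,10); v=(1,-2)
6. t=7/2 → R at (7,3); v=(-1,-2)
7. t=3/2 → B at (11/2,0); v=(-1,2)
8. t=5 → T at (1/2,10); v=(-1,-2)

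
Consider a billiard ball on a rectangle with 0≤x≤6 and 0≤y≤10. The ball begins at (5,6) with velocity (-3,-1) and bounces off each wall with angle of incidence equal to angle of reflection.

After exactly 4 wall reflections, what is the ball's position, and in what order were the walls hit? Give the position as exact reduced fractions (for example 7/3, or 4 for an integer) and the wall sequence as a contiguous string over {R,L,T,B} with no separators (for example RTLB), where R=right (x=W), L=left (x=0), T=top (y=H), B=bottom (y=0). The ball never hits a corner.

Final position: (1,0)
Wall sequence: LRLB

1. t=5/3 → L at (0,13/3); v=(3,-1)
2. t=2 → R at (6,7/3); v=(-3,-1)
3. t=2 → L at (0,1/3); v=(3,-1)
4. t=1/3 → B at (1,0); v=(3,1)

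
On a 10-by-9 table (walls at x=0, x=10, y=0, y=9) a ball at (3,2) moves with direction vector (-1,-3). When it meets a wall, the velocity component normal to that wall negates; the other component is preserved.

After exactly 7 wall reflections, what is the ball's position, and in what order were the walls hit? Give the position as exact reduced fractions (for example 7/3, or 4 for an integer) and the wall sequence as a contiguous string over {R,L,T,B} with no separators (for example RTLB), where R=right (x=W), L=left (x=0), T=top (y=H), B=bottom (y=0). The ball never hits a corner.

Final position: (10,1)
Wall sequence: BLTBTBR

1. t=2/3 → B at (7/3,0); v=(-1,3)
2. t=7/3 → L at (0,7); v=(1,3)
3. t=2/3 → T at (2/3,9); v=(1,-3)
4. t=3 → B at (11/3,0); v=(1,3)
5. t=3 → T at (20/3,9); v=(1,-3)
6. t=3 → B at (29/3,0); v=(1,3)
7. t=1/3 → R at (10,1); v=(-1,3)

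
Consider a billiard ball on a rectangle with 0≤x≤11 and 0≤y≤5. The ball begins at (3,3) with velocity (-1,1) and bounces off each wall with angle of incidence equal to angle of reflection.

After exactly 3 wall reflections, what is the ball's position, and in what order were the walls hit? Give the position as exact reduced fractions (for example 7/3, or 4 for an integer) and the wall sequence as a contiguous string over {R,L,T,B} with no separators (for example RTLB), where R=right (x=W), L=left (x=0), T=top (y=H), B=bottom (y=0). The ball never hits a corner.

Final position: (4,0)
Wall sequence: TLB

1. t=2 → T at (1,5); v=(-1,-1)
2. t=1 → L at (0,4); v=(1,-1)
3. t=4 → B at (4,0); v=(1,1)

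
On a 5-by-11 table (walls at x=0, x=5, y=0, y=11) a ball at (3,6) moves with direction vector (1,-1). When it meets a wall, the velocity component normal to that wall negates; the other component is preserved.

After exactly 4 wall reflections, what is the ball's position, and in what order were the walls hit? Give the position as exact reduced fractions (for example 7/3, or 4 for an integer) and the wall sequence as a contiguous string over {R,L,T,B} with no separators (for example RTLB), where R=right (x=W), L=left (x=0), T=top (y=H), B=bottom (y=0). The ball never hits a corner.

1. t=2 → R at (5,4); v=(-1,-1)
2. t=4 → B at (1,0); v=(-1,1)
3. t=1 → L at (0,1); v=(1,1)
4. t=5 → R at (5,6); v=(-1,1)

Final position: (5,6)
Wall sequence: RBLR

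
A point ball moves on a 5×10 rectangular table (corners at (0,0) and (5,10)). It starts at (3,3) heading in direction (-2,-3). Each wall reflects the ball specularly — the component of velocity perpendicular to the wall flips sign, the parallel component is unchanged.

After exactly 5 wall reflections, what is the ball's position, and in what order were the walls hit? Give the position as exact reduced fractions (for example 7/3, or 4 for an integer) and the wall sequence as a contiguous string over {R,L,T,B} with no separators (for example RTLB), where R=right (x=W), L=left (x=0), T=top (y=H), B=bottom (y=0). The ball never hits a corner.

1. t=1 → B at (1,0); v=(-2,3)
2. t=1/2 → L at (0,3/2); v=(2,3)
3. t=5/2 → R at (5,9); v=(-2,3)
4. t=1/3 → T at (13/3,10); v=(-2,-3)
5. t=13/6 → L at (0,7/2); v=(2,-3)

Final position: (0,7/2)
Wall sequence: BLRTL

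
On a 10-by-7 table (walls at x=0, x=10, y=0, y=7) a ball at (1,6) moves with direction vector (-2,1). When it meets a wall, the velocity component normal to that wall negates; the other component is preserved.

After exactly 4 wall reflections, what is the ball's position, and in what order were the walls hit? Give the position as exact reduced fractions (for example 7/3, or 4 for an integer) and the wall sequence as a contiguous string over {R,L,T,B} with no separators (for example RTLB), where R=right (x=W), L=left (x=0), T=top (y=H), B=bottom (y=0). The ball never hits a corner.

1. t=1/2 → L at (0,13/2); v=(2,1)
2. t=1/2 → T at (1,7); v=(2,-1)
3. t=9/2 → R at (10,5/2); v=(-2,-1)
4. t=5/2 → B at (5,0); v=(-2,1)

Final position: (5,0)
Wall sequence: LTRB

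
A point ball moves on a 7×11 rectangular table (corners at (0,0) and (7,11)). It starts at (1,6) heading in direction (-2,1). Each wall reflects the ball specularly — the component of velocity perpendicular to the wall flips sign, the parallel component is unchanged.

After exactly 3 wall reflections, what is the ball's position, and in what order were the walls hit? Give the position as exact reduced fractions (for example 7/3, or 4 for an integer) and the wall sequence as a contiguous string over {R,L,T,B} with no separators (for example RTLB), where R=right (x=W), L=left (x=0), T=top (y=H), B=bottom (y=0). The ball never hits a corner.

1. t=1/2 → L at (0,13/2); v=(2,1)
2. t=7/2 → R at (7,10); v=(-2,1)
3. t=1 → T at (5,11); v=(-2,-1)

Final position: (5,11)
Wall sequence: LRT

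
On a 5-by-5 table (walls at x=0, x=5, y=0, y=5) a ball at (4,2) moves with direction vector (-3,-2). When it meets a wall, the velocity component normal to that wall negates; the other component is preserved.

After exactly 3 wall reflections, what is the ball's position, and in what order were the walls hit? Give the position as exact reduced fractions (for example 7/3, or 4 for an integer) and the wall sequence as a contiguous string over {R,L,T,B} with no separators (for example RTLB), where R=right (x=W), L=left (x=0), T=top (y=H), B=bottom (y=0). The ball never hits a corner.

1. t=1 → B at (1,0); v=(-3,2)
2. t=1/3 → L at (0,2/3); v=(3,2)
3. t=5/3 → R at (5,4); v=(-3,2)

Final position: (5,4)
Wall sequence: BLR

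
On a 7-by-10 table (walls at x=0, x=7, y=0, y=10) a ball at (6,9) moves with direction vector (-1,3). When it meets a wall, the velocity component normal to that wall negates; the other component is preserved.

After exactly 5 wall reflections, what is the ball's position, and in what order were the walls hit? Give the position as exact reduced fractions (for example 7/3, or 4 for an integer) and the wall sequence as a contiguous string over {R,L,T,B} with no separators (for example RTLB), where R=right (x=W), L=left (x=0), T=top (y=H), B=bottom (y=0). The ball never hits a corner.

Final position: (13/3,0)
Wall sequence: TBLTB

1. t=1/3 → T at (17/3,10); v=(-1,-3)
2. t=10/3 → B at (7/3,0); v=(-1,3)
3. t=7/3 → L at (0,7); v=(1,3)
4. t=1 → T at (1,10); v=(1,-3)
5. t=10/3 → B at (13/3,0); v=(1,3)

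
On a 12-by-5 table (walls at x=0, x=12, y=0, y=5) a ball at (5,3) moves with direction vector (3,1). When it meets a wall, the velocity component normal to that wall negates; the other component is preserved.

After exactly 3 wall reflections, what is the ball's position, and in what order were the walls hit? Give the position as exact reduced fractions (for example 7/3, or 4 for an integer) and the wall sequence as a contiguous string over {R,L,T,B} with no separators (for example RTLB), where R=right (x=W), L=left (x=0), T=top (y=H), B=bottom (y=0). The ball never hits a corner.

1. t=2 → T at (11,5); v=(3,-1)
2. t=1/3 → R at (12,14/3); v=(-3,-1)
3. t=4 → L at (0,2/3); v=(3,-1)

Final position: (0,2/3)
Wall sequence: TRL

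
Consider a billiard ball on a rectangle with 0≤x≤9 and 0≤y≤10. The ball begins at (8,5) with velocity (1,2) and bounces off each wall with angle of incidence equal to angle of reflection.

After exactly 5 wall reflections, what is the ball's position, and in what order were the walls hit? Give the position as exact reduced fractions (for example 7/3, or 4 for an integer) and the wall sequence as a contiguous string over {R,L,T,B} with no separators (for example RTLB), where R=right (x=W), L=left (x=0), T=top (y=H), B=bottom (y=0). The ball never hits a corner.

1. t=1 → R at (9,7); v=(-1,2)
2. t=3/2 → T at (15/2,10); v=(-1,-2)
3. t=5 → B at (5/2,0); v=(-1,2)
4. t=5/2 → L at (0,5); v=(1,2)
5. t=5/2 → T at (5/2,10); v=(1,-2)

Final position: (5/2,10)
Wall sequence: RTBLT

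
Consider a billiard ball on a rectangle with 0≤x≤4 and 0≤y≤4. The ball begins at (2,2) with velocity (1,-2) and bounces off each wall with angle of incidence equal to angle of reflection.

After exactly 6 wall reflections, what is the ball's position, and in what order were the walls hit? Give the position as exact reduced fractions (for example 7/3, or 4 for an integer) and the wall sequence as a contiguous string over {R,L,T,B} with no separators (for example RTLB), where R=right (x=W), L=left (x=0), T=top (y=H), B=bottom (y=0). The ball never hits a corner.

1. t=1 → B at (3,0); v=(1,2)
2. t=1 → R at (4,2); v=(-1,2)
3. t=1 → T at (3,4); v=(-1,-2)
4. t=2 → B at (1,0); v=(-1,2)
5. t=1 → L at (0,2); v=(1,2)
6. t=1 → T at (1,4); v=(1,-2)

Final position: (1,4)
Wall sequence: BRTBLT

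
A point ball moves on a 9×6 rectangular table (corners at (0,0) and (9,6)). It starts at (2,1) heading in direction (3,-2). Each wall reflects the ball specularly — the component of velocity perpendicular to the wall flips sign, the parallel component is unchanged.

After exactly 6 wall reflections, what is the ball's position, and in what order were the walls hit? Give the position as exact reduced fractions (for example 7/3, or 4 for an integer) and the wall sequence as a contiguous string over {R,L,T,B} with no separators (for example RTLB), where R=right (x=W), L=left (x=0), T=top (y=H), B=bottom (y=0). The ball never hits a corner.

1. t=1/2 → B at (7/2,0); v=(3,2)
2. t=11/6 → R at (9,11/3); v=(-3,2)
3. t=7/6 → T at (11/2,6); v=(-3,-2)
4. t=11/6 → L at (0,7/3); v=(3,-2)
5. t=7/6 → B at (7/2,0); v=(3,2)
6. t=11/6 → R at (9,11/3); v=(-3,2)

Final position: (9,11/3)
Wall sequence: BRTLBR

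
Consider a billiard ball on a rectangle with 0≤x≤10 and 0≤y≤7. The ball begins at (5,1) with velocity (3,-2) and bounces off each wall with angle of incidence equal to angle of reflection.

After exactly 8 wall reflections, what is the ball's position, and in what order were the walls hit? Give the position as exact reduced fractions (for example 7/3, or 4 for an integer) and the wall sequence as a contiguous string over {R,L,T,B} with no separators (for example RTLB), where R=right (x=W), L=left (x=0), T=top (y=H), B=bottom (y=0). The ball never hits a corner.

Final position: (0,17/3)
Wall sequence: BRTLBRTL

1. t=1/2 → B at (13/2,0); v=(3,2)
2. t=7/6 → R at (10,7/3); v=(-3,2)
3. t=7/3 → T at (3,7); v=(-3,-2)
4. t=1 → L at (0,5); v=(3,-2)
5. t=5/2 → B at (15/2,0); v=(3,2)
6. t=5/6 → R at (10,5/3); v=(-3,2)
7. t=8/3 → T at (2,7); v=(-3,-2)
8. t=2/3 → L at (0,17/3); v=(3,-2)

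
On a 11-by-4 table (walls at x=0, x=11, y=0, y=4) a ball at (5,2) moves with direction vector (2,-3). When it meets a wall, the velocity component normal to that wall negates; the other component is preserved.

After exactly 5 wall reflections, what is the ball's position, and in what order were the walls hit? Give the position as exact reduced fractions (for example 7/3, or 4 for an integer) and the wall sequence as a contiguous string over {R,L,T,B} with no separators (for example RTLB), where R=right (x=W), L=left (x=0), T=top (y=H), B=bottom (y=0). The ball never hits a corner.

1. t=2/3 → B at (19/3,0); v=(2,3)
2. t=4/3 → T at (9,4); v=(2,-3)
3. t=1 → R at (11,1); v=(-2,-3)
4. t=1/3 → B at (31/3,0); v=(-2,3)
5. t=4/3 → T at (23/3,4); v=(-2,-3)

Final position: (23/3,4)
Wall sequence: BTRBT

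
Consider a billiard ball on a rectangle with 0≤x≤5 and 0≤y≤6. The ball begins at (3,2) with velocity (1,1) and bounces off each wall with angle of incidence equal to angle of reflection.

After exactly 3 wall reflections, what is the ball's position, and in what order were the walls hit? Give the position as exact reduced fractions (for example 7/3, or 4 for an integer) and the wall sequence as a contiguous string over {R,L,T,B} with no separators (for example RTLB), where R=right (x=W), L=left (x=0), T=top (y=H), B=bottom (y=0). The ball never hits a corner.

1. t=2 → R at (5,4); v=(-1,1)
2. t=2 → T at (3,6); v=(-1,-1)
3. t=3 → L at (0,3); v=(1,-1)

Final position: (0,3)
Wall sequence: RTL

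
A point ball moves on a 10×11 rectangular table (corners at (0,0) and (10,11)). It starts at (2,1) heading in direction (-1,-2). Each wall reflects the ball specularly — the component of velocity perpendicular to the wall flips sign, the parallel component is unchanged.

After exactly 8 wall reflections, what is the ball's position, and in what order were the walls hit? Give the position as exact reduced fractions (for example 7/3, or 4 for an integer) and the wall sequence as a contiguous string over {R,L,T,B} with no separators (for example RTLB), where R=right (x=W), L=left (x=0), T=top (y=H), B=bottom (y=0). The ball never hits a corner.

1. t=1/2 → B at (3/2,0); v=(-1,2)
2. t=3/2 → L at (0,3); v=(1,2)
3. t=4 → T at (4,11); v=(1,-2)
4. t=11/2 → B at (19/2,0); v=(1,2)
5. t=1/2 → R at (10,1); v=(-1,2)
6. t=5 → T at (5,11); v=(-1,-2)
7. t=5 → L at (0,1); v=(1,-2)
8. t=1/2 → B at (1/2,0); v=(1,2)

Final position: (1/2,0)
Wall sequence: BLTBRTLB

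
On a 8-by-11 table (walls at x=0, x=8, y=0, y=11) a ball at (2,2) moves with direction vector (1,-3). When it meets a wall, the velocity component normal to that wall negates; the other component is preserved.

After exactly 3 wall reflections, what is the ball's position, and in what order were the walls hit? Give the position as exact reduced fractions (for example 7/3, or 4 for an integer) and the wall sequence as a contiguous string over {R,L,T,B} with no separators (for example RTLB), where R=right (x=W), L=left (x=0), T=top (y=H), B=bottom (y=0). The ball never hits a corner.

1. t=2/3 → B at (8/3,0); v=(1,3)
2. t=11/3 → T at (19/3,11); v=(1,-3)
3. t=5/3 → R at (8,6); v=(-1,-3)

Final position: (8,6)
Wall sequence: BTR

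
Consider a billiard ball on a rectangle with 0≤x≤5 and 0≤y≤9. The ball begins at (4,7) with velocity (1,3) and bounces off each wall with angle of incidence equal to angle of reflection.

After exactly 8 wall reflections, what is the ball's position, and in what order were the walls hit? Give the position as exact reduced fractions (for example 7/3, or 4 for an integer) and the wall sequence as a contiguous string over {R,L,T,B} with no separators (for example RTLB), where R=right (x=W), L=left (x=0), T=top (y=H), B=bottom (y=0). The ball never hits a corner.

1. t=2/3 → T at (14/3,9); v=(1,-3)
2. t=1/3 → R at (5,8); v=(-1,-3)
3. t=8/3 → B at (7/3,0); v=(-1,3)
4. t=7/3 → L at (0,7); v=(1,3)
5. t=2/3 → T at (2/3,9); v=(1,-3)
6. t=3 → B at (11/3,0); v=(1,3)
7. t=4/3 → R at (5,4); v=(-1,3)
8. t=5/3 → T at (10/3,9); v=(-1,-3)

Final position: (10/3,9)
Wall sequence: TRBLTBRT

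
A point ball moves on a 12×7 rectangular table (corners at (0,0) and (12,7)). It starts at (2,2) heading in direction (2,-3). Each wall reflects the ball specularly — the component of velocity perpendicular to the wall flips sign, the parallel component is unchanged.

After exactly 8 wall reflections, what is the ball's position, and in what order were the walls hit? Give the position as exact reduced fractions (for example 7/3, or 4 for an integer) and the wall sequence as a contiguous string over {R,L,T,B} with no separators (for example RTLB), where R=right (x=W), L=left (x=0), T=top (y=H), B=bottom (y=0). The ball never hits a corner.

Final position: (8/3,7)
Wall sequence: BTRBTBLT

1. t=2/3 → B at (10/3,0); v=(2,3)
2. t=7/3 → T at (8,7); v=(2,-3)
3. t=2 → R at (12,1); v=(-2,-3)
4. t=1/3 → B at (34/3,0); v=(-2,3)
5. t=7/3 → T at (20/3,7); v=(-2,-3)
6. t=7/3 → B at (2,0); v=(-2,3)
7. t=1 → L at (0,3); v=(2,3)
8. t=4/3 → T at (8/3,7); v=(2,-3)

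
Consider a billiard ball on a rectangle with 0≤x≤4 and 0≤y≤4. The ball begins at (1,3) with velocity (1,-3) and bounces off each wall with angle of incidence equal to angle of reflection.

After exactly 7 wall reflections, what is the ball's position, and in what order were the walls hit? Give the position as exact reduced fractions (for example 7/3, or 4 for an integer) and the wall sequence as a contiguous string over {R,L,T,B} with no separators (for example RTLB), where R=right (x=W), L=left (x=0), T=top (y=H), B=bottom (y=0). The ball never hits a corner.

1. t=1 → B at (2,0); v=(1,3)
2. t=4/3 → T at (10/3,4); v=(1,-3)
3. t=2/3 → R at (4,2); v=(-1,-3)
4. t=2/3 → B at (10/3,0); v=(-1,3)
5. t=4/3 → T at (2,4); v=(-1,-3)
6. t=4/3 → B at (2/3,0); v=(-1,3)
7. t=2/3 → L at (0,2); v=(1,3)

Final position: (0,2)
Wall sequence: BTRBTBL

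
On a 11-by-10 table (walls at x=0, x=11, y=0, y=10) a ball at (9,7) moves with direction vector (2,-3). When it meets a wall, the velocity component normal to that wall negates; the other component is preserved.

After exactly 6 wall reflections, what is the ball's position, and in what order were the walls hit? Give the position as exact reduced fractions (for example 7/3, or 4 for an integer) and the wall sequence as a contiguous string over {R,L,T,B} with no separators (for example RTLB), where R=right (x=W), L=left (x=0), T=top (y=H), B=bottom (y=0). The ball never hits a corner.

Final position: (11,9)
Wall sequence: RBTLBR

1. t=1 → R at (11,4); v=(-2,-3)
2. t=4/3 → B at (25/3,0); v=(-2,3)
3. t=10/3 → T at (5/3,10); v=(-2,-3)
4. t=5/6 → L at (0,15/2); v=(2,-3)
5. t=5/2 → B at (5,0); v=(2,3)
6. t=3 → R at (11,9); v=(-2,3)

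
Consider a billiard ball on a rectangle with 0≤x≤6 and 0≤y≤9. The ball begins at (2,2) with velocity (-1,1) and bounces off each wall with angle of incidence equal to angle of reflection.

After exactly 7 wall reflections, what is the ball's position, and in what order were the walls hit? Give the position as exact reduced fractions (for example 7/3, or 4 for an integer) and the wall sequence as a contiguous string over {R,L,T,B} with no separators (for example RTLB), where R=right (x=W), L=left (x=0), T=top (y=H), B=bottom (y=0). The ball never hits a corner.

1. t=2 → L at (0,4); v=(1,1)
2. t=5 → T at (5,9); v=(1,-1)
3. t=1 → R at (6,8); v=(-1,-1)
4. t=6 → L at (0,2); v=(1,-1)
5. t=2 → B at (2,0); v=(1,1)
6. t=4 → R at (6,4); v=(-1,1)
7. t=5 → T at (1,9); v=(-1,-1)

Final position: (1,9)
Wall sequence: LTRLBRT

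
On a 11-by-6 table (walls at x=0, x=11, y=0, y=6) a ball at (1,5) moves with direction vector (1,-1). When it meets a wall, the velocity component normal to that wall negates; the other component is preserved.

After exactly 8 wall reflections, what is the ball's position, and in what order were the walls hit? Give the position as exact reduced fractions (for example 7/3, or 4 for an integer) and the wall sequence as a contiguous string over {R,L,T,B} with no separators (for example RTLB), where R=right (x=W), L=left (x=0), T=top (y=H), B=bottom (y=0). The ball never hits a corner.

1. t=5 → B at (6,0); v=(1,1)
2. t=5 → R at (11,5); v=(-1,1)
3. t=1 → T at (10,6); v=(-1,-1)
4. t=6 → B at (4,0); v=(-1,1)
5. t=4 → L at (0,4); v=(1,1)
6. t=2 → T at (2,6); v=(1,-1)
7. t=6 → B at (8,0); v=(1,1)
8. t=3 → R at (11,3); v=(-1,1)

Final position: (11,3)
Wall sequence: BRTBLTBR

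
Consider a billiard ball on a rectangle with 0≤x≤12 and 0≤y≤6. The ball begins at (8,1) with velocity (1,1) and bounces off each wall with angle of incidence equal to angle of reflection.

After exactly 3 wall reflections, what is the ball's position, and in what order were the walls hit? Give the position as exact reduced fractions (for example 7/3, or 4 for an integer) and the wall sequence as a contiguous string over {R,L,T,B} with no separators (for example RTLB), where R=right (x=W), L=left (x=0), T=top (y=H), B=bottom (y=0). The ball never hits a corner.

Final position: (5,0)
Wall sequence: RTB

1. t=4 → R at (12,5); v=(-1,1)
2. t=1 → T at (11,6); v=(-1,-1)
3. t=6 → B at (5,0); v=(-1,1)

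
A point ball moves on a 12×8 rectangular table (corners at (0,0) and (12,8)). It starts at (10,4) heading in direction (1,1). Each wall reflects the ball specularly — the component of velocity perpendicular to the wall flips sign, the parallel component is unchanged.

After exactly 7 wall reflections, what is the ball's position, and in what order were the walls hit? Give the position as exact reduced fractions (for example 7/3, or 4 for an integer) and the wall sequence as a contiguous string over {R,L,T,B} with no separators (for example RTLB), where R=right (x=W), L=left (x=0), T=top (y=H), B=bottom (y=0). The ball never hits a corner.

1. t=2 → R at (12,6); v=(-1,1)
2. t=2 → T at (10,8); v=(-1,-1)
3. t=8 → B at (2,0); v=(-1,1)
4. t=2 → L at (0,2); v=(1,1)
5. t=6 → T at (6,8); v=(1,-1)
6. t=6 → R at (12,2); v=(-1,-1)
7. t=2 → B at (10,0); v=(-1,1)

Final position: (10,0)
Wall sequence: RTBLTRB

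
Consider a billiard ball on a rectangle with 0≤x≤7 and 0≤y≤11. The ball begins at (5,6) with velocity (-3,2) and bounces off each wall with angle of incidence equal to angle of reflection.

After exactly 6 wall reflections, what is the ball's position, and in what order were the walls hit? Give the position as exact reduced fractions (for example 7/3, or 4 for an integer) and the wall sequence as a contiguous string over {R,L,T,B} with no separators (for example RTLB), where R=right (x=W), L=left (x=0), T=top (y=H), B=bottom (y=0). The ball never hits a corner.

1. t=5/3 → L at (0,28/3); v=(3,2)
2. t=5/6 → T at (5/2,11); v=(3,-2)
3. t=3/2 → R at (7,8); v=(-3,-2)
4. t=7/3 → L at (0,10/3); v=(3,-2)
5. t=5/3 → B at (5,0); v=(3,2)
6. t=2/3 → R at (7,4/3); v=(-3,2)

Final position: (7,4/3)
Wall sequence: LTRLBR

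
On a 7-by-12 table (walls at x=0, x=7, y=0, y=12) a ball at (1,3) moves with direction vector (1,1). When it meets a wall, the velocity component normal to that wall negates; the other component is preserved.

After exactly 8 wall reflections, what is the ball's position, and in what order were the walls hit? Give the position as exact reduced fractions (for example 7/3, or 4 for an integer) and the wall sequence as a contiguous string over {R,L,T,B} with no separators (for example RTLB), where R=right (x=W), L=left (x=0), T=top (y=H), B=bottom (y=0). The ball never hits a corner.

Final position: (7,11)
Wall sequence: RTLRBLTR

1. t=6 → R at (7,9); v=(-1,1)
2. t=3 → T at (4,12); v=(-1,-1)
3. t=4 → L at (0,8); v=(1,-1)
4. t=7 → R at (7,1); v=(-1,-1)
5. t=1 → B at (6,0); v=(-1,1)
6. t=6 → L at (0,6); v=(1,1)
7. t=6 → T at (6,12); v=(1,-1)
8. t=1 → R at (7,11); v=(-1,-1)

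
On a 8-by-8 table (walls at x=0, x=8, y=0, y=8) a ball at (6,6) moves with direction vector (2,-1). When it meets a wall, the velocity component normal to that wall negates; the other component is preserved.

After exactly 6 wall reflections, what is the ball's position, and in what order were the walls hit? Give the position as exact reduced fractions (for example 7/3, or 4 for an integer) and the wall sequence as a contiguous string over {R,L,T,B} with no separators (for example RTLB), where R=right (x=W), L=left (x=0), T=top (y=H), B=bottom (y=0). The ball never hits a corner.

Final position: (2,8)
Wall sequence: RLBRLT

1. t=1 → R at (8,5); v=(-2,-1)
2. t=4 → L at (0,1); v=(2,-1)
3. t=1 → B at (2,0); v=(2,1)
4. t=3 → R at (8,3); v=(-2,1)
5. t=4 → L at (0,7); v=(2,1)
6. t=1 → T at (2,8); v=(2,-1)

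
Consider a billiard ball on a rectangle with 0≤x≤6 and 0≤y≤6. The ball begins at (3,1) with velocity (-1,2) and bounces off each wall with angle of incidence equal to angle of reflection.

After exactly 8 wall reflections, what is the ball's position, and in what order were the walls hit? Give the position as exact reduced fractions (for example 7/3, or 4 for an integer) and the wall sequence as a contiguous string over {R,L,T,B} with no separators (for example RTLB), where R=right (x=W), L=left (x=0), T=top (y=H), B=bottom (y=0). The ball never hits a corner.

Final position: (0,5)
Wall sequence: TLBTRBTL

1. t=5/2 → T at (1/2,6); v=(-1,-2)
2. t=1/2 → L at (0,5); v=(1,-2)
3. t=5/2 → B at (5/2,0); v=(1,2)
4. t=3 → T at (11/2,6); v=(1,-2)
5. t=1/2 → R at (6,5); v=(-1,-2)
6. t=5/2 → B at (7/2,0); v=(-1,2)
7. t=3 → T at (1/2,6); v=(-1,-2)
8. t=1/2 → L at (0,5); v=(1,-2)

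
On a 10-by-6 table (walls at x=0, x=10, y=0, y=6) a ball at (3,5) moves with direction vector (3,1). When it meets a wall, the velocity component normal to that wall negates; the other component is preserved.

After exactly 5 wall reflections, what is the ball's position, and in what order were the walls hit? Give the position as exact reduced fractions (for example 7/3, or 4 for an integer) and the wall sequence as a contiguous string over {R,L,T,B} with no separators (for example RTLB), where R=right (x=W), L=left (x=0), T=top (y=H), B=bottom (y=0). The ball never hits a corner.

Final position: (10,2)
Wall sequence: TRLBR

1. t=1 → T at (6,6); v=(3,-1)
2. t=4/3 → R at (10,14/3); v=(-3,-1)
3. t=10/3 → L at (0,4/3); v=(3,-1)
4. t=4/3 → B at (4,0); v=(3,1)
5. t=2 → R at (10,2); v=(-3,1)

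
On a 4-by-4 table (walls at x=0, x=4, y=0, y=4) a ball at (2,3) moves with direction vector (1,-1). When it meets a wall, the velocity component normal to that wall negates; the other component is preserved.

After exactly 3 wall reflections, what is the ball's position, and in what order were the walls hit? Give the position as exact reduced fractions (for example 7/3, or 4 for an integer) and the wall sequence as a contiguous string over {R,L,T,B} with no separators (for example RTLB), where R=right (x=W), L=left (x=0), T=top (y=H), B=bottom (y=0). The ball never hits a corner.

1. t=2 → R at (4,1); v=(-1,-1)
2. t=1 → B at (3,0); v=(-1,1)
3. t=3 → L at (0,3); v=(1,1)

Final position: (0,3)
Wall sequence: RBL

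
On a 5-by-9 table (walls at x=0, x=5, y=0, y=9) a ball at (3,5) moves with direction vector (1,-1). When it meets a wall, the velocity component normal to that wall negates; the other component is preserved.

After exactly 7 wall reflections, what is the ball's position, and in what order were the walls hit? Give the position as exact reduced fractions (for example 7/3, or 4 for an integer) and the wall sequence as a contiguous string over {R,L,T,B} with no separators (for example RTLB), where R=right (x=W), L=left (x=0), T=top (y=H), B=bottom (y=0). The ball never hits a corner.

1. t=2 → R at (5,3); v=(-1,-1)
2. t=3 → B at (2,0); v=(-1,1)
3. t=2 → L at (0,2); v=(1,1)
4. t=5 → R at (5,7); v=(-1,1)
5. t=2 → T at (3,9); v=(-1,-1)
6. t=3 → L at (0,6); v=(1,-1)
7. t=5 → R at (5,1); v=(-1,-1)

Final position: (5,1)
Wall sequence: RBLRTLR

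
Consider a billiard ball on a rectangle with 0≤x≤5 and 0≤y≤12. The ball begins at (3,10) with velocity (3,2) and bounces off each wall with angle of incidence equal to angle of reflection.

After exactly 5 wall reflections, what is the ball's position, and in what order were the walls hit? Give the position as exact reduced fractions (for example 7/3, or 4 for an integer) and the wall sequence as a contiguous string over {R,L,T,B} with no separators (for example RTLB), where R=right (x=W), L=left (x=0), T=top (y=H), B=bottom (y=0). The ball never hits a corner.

Final position: (0,8/3)
Wall sequence: RTLRL

1. t=2/3 → R at (5,34/3); v=(-3,2)
2. t=1/3 → T at (4,12); v=(-3,-2)
3. t=4/3 → L at (0,28/3); v=(3,-2)
4. t=5/3 → R at (5,6); v=(-3,-2)
5. t=5/3 → L at (0,8/3); v=(3,-2)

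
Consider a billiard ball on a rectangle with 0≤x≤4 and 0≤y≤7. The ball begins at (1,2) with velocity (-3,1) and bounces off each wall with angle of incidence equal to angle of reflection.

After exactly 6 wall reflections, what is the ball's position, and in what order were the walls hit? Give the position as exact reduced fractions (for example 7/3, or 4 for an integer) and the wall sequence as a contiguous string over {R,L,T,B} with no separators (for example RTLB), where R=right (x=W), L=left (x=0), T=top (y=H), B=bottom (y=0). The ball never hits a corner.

1. t=1/3 → L at (0,7/3); v=(3,1)
2. t=4/3 → R at (4,11/3); v=(-3,1)
3. t=4/3 → L at (0,5); v=(3,1)
4. t=4/3 → R at (4,19/3); v=(-3,1)
5. t=2/3 → T at (2,7); v=(-3,-1)
6. t=2/3 → L at (0,19/3); v=(3,-1)

Final position: (0,19/3)
Wall sequence: LRLRTL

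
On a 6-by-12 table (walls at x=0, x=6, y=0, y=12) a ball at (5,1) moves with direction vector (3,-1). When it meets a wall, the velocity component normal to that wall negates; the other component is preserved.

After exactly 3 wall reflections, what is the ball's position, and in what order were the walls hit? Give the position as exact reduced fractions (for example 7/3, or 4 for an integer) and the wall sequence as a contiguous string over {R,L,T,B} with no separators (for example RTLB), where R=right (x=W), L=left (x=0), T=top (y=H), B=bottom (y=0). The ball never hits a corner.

1. t=1/3 → R at (6,2/3); v=(-3,-1)
2. t=2/3 → B at (4,0); v=(-3,1)
3. t=4/3 → L at (0,4/3); v=(3,1)

Final position: (0,4/3)
Wall sequence: RBL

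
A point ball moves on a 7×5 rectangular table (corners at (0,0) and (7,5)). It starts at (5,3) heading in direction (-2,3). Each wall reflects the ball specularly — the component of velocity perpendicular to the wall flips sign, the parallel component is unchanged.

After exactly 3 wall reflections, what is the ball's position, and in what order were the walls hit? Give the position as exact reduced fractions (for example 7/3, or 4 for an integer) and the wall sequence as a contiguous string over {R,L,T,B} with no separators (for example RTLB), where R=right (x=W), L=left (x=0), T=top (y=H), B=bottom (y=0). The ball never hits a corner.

Final position: (0,1/2)
Wall sequence: TBL

1. t=2/3 → T at (11/3,5); v=(-2,-3)
2. t=5/3 → B at (1/3,0); v=(-2,3)
3. t=1/6 → L at (0,1/2); v=(2,3)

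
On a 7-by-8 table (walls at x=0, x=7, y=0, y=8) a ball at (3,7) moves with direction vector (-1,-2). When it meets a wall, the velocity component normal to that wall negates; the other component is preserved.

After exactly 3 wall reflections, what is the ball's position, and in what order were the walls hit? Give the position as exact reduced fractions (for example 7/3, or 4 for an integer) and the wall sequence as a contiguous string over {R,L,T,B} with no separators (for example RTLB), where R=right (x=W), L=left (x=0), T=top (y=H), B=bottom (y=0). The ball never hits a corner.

Final position: (9/2,8)
Wall sequence: LBT

1. t=3 → L at (0,1); v=(1,-2)
2. t=1/2 → B at (1/2,0); v=(1,2)
3. t=4 → T at (9/2,8); v=(1,-2)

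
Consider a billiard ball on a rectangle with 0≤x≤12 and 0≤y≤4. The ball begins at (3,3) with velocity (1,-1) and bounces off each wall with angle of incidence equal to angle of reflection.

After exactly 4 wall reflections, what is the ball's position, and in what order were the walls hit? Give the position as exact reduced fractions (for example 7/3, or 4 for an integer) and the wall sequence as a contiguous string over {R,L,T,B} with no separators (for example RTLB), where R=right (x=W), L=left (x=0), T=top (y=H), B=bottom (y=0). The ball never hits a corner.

1. t=3 → B at (6,0); v=(1,1)
2. t=4 → T at (10,4); v=(1,-1)
3. t=2 → R at (12,2); v=(-1,-1)
4. t=2 → B at (10,0); v=(-1,1)

Final position: (10,0)
Wall sequence: BTRB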